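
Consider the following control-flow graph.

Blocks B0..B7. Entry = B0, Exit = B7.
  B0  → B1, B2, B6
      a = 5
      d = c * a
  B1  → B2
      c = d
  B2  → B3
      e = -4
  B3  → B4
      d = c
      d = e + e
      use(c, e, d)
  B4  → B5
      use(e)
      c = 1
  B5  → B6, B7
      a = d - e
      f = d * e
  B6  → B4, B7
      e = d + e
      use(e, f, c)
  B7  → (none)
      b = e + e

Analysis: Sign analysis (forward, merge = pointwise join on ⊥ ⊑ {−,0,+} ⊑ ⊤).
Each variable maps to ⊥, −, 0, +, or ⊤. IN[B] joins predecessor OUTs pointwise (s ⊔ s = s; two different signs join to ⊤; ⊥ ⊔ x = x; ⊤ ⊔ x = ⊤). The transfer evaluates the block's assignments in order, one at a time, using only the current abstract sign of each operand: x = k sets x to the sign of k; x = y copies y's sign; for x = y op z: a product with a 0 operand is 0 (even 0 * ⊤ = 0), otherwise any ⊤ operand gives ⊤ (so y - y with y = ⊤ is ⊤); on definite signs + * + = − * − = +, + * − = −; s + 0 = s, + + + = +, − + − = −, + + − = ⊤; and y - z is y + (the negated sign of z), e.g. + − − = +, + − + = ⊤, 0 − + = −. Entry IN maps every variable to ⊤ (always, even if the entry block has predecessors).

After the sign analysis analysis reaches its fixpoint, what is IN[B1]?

Answer: {a: +, b: ⊤, c: ⊤, d: ⊤, e: ⊤, f: ⊤}

Derivation:
Fixpoint table:
  B0: | IN=(all ⊤) | OUT={a:+; rest ⊤}
  B1: | IN={a:+; rest ⊤} | OUT={a:+; rest ⊤}
  B2: | IN={a:+; rest ⊤} | OUT={a:+, e:-; rest ⊤}
  B3: | IN={a:+, e:-; rest ⊤} | OUT={a:+, d:-, e:-; rest ⊤}
  B4: | IN=(all ⊤) | OUT={c:+; rest ⊤}
  B5: | IN={c:+; rest ⊤} | OUT={c:+; rest ⊤}
  B6: | IN=(all ⊤) | OUT=(all ⊤)
  B7: | IN=(all ⊤) | OUT=(all ⊤)

Merge at B1: IN[B1] = OUT[B0] = {a: +, b: ⊤, c: ⊤, d: ⊤, e: ⊤, f: ⊤}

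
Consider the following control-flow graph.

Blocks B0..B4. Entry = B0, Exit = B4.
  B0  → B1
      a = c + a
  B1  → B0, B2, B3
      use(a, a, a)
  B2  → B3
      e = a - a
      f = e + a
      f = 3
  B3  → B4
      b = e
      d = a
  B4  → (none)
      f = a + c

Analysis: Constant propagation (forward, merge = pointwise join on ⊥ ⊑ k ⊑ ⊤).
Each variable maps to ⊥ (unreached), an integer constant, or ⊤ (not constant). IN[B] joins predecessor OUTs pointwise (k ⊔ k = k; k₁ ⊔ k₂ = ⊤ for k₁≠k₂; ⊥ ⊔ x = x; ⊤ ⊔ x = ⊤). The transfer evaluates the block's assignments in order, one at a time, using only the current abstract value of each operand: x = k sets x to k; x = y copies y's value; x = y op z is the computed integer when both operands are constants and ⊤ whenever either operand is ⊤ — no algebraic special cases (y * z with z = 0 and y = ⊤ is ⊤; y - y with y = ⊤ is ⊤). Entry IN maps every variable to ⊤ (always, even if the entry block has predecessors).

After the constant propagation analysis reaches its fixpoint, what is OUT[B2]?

Per-block solution:
  B0:  IN=(all ⊤)  OUT=(all ⊤)
  B1:  IN=(all ⊤)  OUT=(all ⊤)
  B2:  IN=(all ⊤)  OUT={f:3; rest ⊤}
  B3:  IN=(all ⊤)  OUT=(all ⊤)
  B4:  IN=(all ⊤)  OUT=(all ⊤)

Merge at B2: IN[B2] = OUT[B1] = {a: ⊤, b: ⊤, c: ⊤, d: ⊤, e: ⊤, f: ⊤}
Applying B2's transfer function to that IN value gives OUT[B2] (row B2 above).

Answer: {a: ⊤, b: ⊤, c: ⊤, d: ⊤, e: ⊤, f: 3}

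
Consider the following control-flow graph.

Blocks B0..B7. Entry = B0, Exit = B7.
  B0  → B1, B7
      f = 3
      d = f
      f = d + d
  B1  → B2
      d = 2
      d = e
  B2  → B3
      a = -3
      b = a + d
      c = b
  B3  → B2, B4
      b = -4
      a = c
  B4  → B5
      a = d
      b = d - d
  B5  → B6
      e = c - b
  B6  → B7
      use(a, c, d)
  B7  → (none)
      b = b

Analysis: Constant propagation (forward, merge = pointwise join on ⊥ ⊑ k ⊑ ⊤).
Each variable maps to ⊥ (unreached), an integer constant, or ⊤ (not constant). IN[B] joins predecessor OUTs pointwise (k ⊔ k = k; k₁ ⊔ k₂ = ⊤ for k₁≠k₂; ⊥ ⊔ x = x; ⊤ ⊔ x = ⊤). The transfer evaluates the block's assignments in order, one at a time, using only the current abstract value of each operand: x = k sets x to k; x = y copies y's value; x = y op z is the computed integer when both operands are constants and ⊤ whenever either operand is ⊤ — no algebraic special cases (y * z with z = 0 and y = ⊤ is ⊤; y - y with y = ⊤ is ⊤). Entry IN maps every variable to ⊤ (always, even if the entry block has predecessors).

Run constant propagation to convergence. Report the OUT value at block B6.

Converged values:
  B0:   IN=(all ⊤)   OUT={d:3, f:6; rest ⊤}
  B1:   IN={d:3, f:6; rest ⊤}   OUT={f:6; rest ⊤}
  B2:   IN={f:6; rest ⊤}   OUT={a:-3, f:6; rest ⊤}
  B3:   IN={a:-3, f:6; rest ⊤}   OUT={b:-4, f:6; rest ⊤}
  B4:   IN={b:-4, f:6; rest ⊤}   OUT={f:6; rest ⊤}
  B5:   IN={f:6; rest ⊤}   OUT={f:6; rest ⊤}
  B6:   IN={f:6; rest ⊤}   OUT={f:6; rest ⊤}
  B7:   IN={f:6; rest ⊤}   OUT={f:6; rest ⊤}

Merge at B6: IN[B6] = OUT[B5] = {a: ⊤, b: ⊤, c: ⊤, d: ⊤, e: ⊤, f: 6}
Applying B6's transfer function to that IN value gives OUT[B6] (row B6 above).

Answer: {a: ⊤, b: ⊤, c: ⊤, d: ⊤, e: ⊤, f: 6}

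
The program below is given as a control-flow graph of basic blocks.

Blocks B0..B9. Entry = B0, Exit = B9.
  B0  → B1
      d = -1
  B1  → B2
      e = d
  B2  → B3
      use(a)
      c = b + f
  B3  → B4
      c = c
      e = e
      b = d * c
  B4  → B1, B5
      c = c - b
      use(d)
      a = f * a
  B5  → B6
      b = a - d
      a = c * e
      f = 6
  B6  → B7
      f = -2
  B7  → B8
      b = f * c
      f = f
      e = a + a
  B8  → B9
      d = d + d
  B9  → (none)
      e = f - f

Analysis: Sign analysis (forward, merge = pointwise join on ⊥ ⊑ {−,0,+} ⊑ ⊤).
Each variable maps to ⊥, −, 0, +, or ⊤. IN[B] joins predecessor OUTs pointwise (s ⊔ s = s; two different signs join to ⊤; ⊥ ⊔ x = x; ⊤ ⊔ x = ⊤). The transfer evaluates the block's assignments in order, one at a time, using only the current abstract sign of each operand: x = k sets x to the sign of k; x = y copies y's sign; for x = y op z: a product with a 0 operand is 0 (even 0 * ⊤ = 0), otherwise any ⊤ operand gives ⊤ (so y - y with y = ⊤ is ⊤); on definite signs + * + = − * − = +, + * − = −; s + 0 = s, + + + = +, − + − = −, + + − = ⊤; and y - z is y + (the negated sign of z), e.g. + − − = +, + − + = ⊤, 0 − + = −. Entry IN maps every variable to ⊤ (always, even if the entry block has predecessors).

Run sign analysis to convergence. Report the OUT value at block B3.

Answer: {a: ⊤, b: ⊤, c: ⊤, d: -, e: -, f: ⊤}

Working:
Converged values:
  B0: | IN=(all ⊤) | OUT={d:-; rest ⊤}
  B1: | IN={d:-; rest ⊤} | OUT={d:-, e:-; rest ⊤}
  B2: | IN={d:-, e:-; rest ⊤} | OUT={d:-, e:-; rest ⊤}
  B3: | IN={d:-, e:-; rest ⊤} | OUT={d:-, e:-; rest ⊤}
  B4: | IN={d:-, e:-; rest ⊤} | OUT={d:-, e:-; rest ⊤}
  B5: | IN={d:-, e:-; rest ⊤} | OUT={d:-, e:-, f:+; rest ⊤}
  B6: | IN={d:-, e:-, f:+; rest ⊤} | OUT={d:-, e:-, f:-; rest ⊤}
  B7: | IN={d:-, e:-, f:-; rest ⊤} | OUT={d:-, f:-; rest ⊤}
  B8: | IN={d:-, f:-; rest ⊤} | OUT={d:-, f:-; rest ⊤}
  B9: | IN={d:-, f:-; rest ⊤} | OUT={d:-, f:-; rest ⊤}

Merge at B3: IN[B3] = OUT[B2] = {a: ⊤, b: ⊤, c: ⊤, d: -, e: -, f: ⊤}
Applying B3's transfer function to that IN value gives OUT[B3] (row B3 above).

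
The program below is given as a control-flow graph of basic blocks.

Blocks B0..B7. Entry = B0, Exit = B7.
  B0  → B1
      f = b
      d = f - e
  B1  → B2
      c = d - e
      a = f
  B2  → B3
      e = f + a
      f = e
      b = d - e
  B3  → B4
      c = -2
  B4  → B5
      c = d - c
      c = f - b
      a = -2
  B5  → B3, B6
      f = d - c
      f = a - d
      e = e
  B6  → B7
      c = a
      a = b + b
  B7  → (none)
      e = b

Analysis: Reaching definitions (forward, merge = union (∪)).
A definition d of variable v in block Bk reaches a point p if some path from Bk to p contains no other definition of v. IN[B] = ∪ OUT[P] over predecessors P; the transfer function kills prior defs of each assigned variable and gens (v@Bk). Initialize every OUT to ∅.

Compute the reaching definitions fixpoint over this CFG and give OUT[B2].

Fixpoint table:
  B0:   IN={}   OUT={d@B0, f@B0}
  B1:   IN={d@B0, f@B0}   OUT={a@B1, c@B1, d@B0, f@B0}
  B2:   IN={a@B1, c@B1, d@B0, f@B0}   OUT={a@B1, b@B2, c@B1, d@B0, e@B2, f@B2}
  B3:   IN={a@B1, a@B4, b@B2, c@B1, c@B4, d@B0, e@B2, e@B5, f@B2, f@B5}   OUT={a@B1, a@B4, b@B2, c@B3, d@B0, e@B2, e@B5, f@B2, f@B5}
  B4:   IN={a@B1, a@B4, b@B2, c@B3, d@B0, e@B2, e@B5, f@B2, f@B5}   OUT={a@B4, b@B2, c@B4, d@B0, e@B2, e@B5, f@B2, f@B5}
  B5:   IN={a@B4, b@B2, c@B4, d@B0, e@B2, e@B5, f@B2, f@B5}   OUT={a@B4, b@B2, c@B4, d@B0, e@B5, f@B5}
  B6:   IN={a@B4, b@B2, c@B4, d@B0, e@B5, f@B5}   OUT={a@B6, b@B2, c@B6, d@B0, e@B5, f@B5}
  B7:   IN={a@B6, b@B2, c@B6, d@B0, e@B5, f@B5}   OUT={a@B6, b@B2, c@B6, d@B0, e@B7, f@B5}

Merge at B2: IN[B2] = OUT[B1] = {a@B1, c@B1, d@B0, f@B0}
Applying B2's transfer function to that IN value gives OUT[B2] (row B2 above).

Answer: {a@B1, b@B2, c@B1, d@B0, e@B2, f@B2}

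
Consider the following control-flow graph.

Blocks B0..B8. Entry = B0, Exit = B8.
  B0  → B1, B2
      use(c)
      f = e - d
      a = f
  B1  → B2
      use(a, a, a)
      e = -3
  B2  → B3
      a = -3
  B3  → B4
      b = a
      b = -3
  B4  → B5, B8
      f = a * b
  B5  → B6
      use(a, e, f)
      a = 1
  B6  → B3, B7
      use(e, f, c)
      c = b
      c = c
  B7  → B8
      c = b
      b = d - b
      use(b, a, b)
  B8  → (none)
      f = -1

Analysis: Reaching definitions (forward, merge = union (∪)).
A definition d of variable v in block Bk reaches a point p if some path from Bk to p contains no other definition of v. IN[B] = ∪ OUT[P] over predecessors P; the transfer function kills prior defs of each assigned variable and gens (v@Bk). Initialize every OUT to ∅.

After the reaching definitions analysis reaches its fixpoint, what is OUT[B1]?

Answer: {a@B0, e@B1, f@B0}

Derivation:
Per-block solution:
  B0: | IN={} | OUT={a@B0, f@B0}
  B1: | IN={a@B0, f@B0} | OUT={a@B0, e@B1, f@B0}
  B2: | IN={a@B0, e@B1, f@B0} | OUT={a@B2, e@B1, f@B0}
  B3: | IN={a@B2, a@B5, b@B3, c@B6, e@B1, f@B0, f@B4} | OUT={a@B2, a@B5, b@B3, c@B6, e@B1, f@B0, f@B4}
  B4: | IN={a@B2, a@B5, b@B3, c@B6, e@B1, f@B0, f@B4} | OUT={a@B2, a@B5, b@B3, c@B6, e@B1, f@B4}
  B5: | IN={a@B2, a@B5, b@B3, c@B6, e@B1, f@B4} | OUT={a@B5, b@B3, c@B6, e@B1, f@B4}
  B6: | IN={a@B5, b@B3, c@B6, e@B1, f@B4} | OUT={a@B5, b@B3, c@B6, e@B1, f@B4}
  B7: | IN={a@B5, b@B3, c@B6, e@B1, f@B4} | OUT={a@B5, b@B7, c@B7, e@B1, f@B4}
  B8: | IN={a@B2, a@B5, b@B3, b@B7, c@B6, c@B7, e@B1, f@B4} | OUT={a@B2, a@B5, b@B3, b@B7, c@B6, c@B7, e@B1, f@B8}

Merge at B1: IN[B1] = OUT[B0] = {a@B0, f@B0}
Applying B1's transfer function to that IN value gives OUT[B1] (row B1 above).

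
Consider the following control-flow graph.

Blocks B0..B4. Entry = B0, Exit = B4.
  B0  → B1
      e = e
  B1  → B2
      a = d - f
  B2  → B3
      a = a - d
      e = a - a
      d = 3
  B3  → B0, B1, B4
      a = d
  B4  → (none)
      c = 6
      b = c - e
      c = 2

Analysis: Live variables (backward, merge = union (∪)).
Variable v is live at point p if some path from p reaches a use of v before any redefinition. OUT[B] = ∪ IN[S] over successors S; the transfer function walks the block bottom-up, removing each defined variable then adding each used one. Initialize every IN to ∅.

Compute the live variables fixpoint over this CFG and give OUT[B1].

Answer: {a, d, f}

Working:
Per-block solution:
  B0: | IN={d, e, f} | OUT={d, f}
  B1: | IN={d, f} | OUT={a, d, f}
  B2: | IN={a, d, f} | OUT={d, e, f}
  B3: | IN={d, e, f} | OUT={d, e, f}
  B4: | IN={e} | OUT={}

Merge at B1: OUT[B1] = IN[B2] = {a, d, f}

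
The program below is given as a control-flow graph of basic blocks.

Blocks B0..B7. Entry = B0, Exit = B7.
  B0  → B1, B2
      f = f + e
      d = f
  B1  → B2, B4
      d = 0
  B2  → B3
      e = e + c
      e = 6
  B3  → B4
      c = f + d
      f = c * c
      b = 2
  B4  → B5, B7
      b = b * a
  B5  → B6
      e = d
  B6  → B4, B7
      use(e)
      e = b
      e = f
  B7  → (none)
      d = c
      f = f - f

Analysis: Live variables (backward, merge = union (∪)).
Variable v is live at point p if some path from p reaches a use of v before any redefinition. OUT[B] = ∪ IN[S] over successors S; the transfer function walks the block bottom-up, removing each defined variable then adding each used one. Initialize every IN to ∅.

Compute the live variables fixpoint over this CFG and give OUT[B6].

Per-block solution:
  B0:   IN={a, b, c, e, f}   OUT={a, b, c, d, e, f}
  B1:   IN={a, b, c, e, f}   OUT={a, b, c, d, e, f}
  B2:   IN={a, c, d, e, f}   OUT={a, d, f}
  B3:   IN={a, d, f}   OUT={a, b, c, d, f}
  B4:   IN={a, b, c, d, f}   OUT={a, b, c, d, f}
  B5:   IN={a, b, c, d, f}   OUT={a, b, c, d, e, f}
  B6:   IN={a, b, c, d, e, f}   OUT={a, b, c, d, f}
  B7:   IN={c, f}   OUT={}

Merge at B6: OUT[B6] = IN[B4] ⊔ IN[B7] = {a, b, c, d, f}

Answer: {a, b, c, d, f}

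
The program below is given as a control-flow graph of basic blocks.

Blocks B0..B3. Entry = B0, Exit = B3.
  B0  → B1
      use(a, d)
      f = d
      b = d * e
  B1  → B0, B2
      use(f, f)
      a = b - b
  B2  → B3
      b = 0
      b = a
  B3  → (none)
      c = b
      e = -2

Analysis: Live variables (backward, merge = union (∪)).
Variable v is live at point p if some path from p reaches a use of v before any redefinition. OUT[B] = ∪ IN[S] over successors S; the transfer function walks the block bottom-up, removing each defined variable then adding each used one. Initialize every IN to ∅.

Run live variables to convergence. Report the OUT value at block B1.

Answer: {a, d, e}

Working:
Converged values:
  B0:  IN={a, d, e}  OUT={b, d, e, f}
  B1:  IN={b, d, e, f}  OUT={a, d, e}
  B2:  IN={a}  OUT={b}
  B3:  IN={b}  OUT={}

Merge at B1: OUT[B1] = IN[B0] ⊔ IN[B2] = {a, d, e}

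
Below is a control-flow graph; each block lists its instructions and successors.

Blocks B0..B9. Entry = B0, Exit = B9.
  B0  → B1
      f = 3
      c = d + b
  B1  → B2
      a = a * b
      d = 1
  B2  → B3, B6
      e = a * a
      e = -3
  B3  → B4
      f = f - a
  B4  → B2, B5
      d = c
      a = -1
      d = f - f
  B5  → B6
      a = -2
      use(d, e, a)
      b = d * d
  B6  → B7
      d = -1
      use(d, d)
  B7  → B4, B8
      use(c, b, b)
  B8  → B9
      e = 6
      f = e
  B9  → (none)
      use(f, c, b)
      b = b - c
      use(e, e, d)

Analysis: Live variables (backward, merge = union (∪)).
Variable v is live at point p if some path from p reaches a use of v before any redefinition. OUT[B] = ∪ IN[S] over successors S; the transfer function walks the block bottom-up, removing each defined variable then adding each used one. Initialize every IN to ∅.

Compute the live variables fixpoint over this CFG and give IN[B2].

Fixpoint table:
  B0:  IN={a, b, d}  OUT={a, b, c, f}
  B1:  IN={a, b, c, f}  OUT={a, b, c, f}
  B2:  IN={a, b, c, f}  OUT={a, b, c, e, f}
  B3:  IN={a, b, c, e, f}  OUT={b, c, e, f}
  B4:  IN={b, c, e, f}  OUT={a, b, c, d, e, f}
  B5:  IN={c, d, e, f}  OUT={b, c, e, f}
  B6:  IN={b, c, e, f}  OUT={b, c, d, e, f}
  B7:  IN={b, c, d, e, f}  OUT={b, c, d, e, f}
  B8:  IN={b, c, d}  OUT={b, c, d, e, f}
  B9:  IN={b, c, d, e, f}  OUT={}

Merge at B2: OUT[B2] = IN[B3] ⊔ IN[B6] = {a, b, c, e, f}
Applying B2's transfer function to that OUT value gives IN[B2] (row B2 above).

Answer: {a, b, c, f}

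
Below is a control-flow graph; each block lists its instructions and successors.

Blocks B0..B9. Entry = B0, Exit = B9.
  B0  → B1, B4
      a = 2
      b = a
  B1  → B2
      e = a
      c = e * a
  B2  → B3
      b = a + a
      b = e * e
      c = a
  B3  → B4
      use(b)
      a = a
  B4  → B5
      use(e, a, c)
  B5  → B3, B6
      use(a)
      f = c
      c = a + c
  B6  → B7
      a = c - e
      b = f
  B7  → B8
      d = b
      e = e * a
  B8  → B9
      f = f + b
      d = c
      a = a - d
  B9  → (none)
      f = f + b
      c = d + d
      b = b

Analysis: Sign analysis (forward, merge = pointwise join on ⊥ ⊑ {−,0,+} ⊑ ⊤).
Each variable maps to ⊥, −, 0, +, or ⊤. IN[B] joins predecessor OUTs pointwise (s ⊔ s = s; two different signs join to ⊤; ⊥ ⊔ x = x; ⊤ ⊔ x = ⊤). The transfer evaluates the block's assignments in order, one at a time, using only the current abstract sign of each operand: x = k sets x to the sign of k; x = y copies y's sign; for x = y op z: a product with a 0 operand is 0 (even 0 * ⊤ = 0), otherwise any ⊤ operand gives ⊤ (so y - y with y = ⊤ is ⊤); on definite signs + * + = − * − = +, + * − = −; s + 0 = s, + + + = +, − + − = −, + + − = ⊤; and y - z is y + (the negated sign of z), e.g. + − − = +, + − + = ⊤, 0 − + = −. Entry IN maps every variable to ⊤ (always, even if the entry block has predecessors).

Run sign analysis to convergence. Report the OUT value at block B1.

Fixpoint table:
  B0:   IN=(all ⊤)   OUT={a:+, b:+; rest ⊤}
  B1:   IN={a:+, b:+; rest ⊤}   OUT={a:+, b:+, c:+, e:+; rest ⊤}
  B2:   IN={a:+, b:+, c:+, e:+; rest ⊤}   OUT={a:+, b:+, c:+, e:+; rest ⊤}
  B3:   IN={a:+, b:+; rest ⊤}   OUT={a:+, b:+; rest ⊤}
  B4:   IN={a:+, b:+; rest ⊤}   OUT={a:+, b:+; rest ⊤}
  B5:   IN={a:+, b:+; rest ⊤}   OUT={a:+, b:+; rest ⊤}
  B6:   IN={a:+, b:+; rest ⊤}   OUT=(all ⊤)
  B7:   IN=(all ⊤)   OUT=(all ⊤)
  B8:   IN=(all ⊤)   OUT=(all ⊤)
  B9:   IN=(all ⊤)   OUT=(all ⊤)

Merge at B1: IN[B1] = OUT[B0] = {a: +, b: +, c: ⊤, d: ⊤, e: ⊤, f: ⊤}
Applying B1's transfer function to that IN value gives OUT[B1] (row B1 above).

Answer: {a: +, b: +, c: +, d: ⊤, e: +, f: ⊤}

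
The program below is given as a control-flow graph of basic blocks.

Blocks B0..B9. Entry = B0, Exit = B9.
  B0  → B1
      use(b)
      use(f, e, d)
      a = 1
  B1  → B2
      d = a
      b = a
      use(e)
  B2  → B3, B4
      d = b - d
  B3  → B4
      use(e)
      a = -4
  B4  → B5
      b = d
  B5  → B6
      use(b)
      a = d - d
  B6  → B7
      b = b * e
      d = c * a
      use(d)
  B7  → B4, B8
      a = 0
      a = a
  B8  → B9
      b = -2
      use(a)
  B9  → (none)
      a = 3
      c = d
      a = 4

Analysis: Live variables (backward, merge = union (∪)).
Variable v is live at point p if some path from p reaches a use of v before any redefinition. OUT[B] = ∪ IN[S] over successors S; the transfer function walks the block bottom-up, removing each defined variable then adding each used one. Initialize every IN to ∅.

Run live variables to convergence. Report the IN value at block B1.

Converged values:
  B0:  IN={b, c, d, e, f}  OUT={a, c, e}
  B1:  IN={a, c, e}  OUT={b, c, d, e}
  B2:  IN={b, c, d, e}  OUT={c, d, e}
  B3:  IN={c, d, e}  OUT={c, d, e}
  B4:  IN={c, d, e}  OUT={b, c, d, e}
  B5:  IN={b, c, d, e}  OUT={a, b, c, e}
  B6:  IN={a, b, c, e}  OUT={c, d, e}
  B7:  IN={c, d, e}  OUT={a, c, d, e}
  B8:  IN={a, d}  OUT={d}
  B9:  IN={d}  OUT={}

Merge at B1: OUT[B1] = IN[B2] = {b, c, d, e}
Applying B1's transfer function to that OUT value gives IN[B1] (row B1 above).

Answer: {a, c, e}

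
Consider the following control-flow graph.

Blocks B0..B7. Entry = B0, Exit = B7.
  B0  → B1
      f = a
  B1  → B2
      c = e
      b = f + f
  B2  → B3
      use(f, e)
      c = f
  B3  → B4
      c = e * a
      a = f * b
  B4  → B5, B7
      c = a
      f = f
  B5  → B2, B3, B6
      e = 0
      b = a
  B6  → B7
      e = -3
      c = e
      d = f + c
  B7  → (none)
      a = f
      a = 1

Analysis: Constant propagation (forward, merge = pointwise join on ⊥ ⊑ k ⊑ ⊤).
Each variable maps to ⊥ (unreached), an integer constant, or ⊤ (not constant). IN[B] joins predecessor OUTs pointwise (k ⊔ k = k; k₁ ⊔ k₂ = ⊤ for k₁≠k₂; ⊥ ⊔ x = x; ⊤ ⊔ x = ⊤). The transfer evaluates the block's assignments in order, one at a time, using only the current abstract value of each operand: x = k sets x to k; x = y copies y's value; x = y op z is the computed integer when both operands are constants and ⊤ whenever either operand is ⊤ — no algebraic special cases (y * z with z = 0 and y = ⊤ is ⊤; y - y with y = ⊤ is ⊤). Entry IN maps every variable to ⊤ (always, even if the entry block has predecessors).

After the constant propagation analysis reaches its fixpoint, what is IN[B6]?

Converged values:
  B0:  IN=(all ⊤)  OUT=(all ⊤)
  B1:  IN=(all ⊤)  OUT=(all ⊤)
  B2:  IN=(all ⊤)  OUT=(all ⊤)
  B3:  IN=(all ⊤)  OUT=(all ⊤)
  B4:  IN=(all ⊤)  OUT=(all ⊤)
  B5:  IN=(all ⊤)  OUT={e:0; rest ⊤}
  B6:  IN={e:0; rest ⊤}  OUT={c:-3, e:-3; rest ⊤}
  B7:  IN=(all ⊤)  OUT={a:1; rest ⊤}

Merge at B6: IN[B6] = OUT[B5] = {a: ⊤, b: ⊤, c: ⊤, d: ⊤, e: 0, f: ⊤}

Answer: {a: ⊤, b: ⊤, c: ⊤, d: ⊤, e: 0, f: ⊤}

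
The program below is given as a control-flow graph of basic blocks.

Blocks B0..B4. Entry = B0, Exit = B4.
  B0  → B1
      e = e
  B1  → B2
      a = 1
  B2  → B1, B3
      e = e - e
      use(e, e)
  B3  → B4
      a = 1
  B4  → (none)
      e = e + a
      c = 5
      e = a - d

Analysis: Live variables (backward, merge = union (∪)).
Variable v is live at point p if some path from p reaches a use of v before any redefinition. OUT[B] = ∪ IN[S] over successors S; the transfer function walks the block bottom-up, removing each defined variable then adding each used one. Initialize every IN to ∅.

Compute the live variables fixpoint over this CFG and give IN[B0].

Per-block solution:
  B0: | IN={d, e} | OUT={d, e}
  B1: | IN={d, e} | OUT={d, e}
  B2: | IN={d, e} | OUT={d, e}
  B3: | IN={d, e} | OUT={a, d, e}
  B4: | IN={a, d, e} | OUT={}

Merge at B0: OUT[B0] = IN[B1] = {d, e}
Applying B0's transfer function to that OUT value gives IN[B0] (row B0 above).

Answer: {d, e}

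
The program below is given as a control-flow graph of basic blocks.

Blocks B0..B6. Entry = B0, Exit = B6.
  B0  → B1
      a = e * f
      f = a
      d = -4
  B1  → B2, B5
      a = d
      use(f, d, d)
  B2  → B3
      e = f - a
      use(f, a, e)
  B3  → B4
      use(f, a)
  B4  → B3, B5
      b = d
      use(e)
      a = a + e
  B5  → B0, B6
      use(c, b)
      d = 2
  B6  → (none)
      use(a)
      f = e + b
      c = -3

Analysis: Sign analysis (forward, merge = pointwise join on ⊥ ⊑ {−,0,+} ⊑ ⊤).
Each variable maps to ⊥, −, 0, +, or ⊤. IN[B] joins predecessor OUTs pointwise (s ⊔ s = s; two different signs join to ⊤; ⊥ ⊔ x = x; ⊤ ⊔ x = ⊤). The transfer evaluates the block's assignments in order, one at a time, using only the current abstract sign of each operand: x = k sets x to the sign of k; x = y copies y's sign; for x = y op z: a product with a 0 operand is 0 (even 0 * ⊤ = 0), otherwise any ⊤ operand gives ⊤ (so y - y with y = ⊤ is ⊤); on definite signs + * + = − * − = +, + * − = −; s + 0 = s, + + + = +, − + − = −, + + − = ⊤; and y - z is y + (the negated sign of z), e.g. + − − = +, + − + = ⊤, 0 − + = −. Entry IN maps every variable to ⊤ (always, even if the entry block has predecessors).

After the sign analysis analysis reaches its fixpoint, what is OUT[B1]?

Answer: {a: -, b: ⊤, c: ⊤, d: -, e: ⊤, f: ⊤}

Derivation:
Converged values:
  B0:  IN=(all ⊤)  OUT={d:-; rest ⊤}
  B1:  IN={d:-; rest ⊤}  OUT={a:-, d:-; rest ⊤}
  B2:  IN={a:-, d:-; rest ⊤}  OUT={a:-, d:-; rest ⊤}
  B3:  IN={d:-; rest ⊤}  OUT={d:-; rest ⊤}
  B4:  IN={d:-; rest ⊤}  OUT={b:-, d:-; rest ⊤}
  B5:  IN={d:-; rest ⊤}  OUT={d:+; rest ⊤}
  B6:  IN={d:+; rest ⊤}  OUT={c:-, d:+; rest ⊤}

Merge at B1: IN[B1] = OUT[B0] = {a: ⊤, b: ⊤, c: ⊤, d: -, e: ⊤, f: ⊤}
Applying B1's transfer function to that IN value gives OUT[B1] (row B1 above).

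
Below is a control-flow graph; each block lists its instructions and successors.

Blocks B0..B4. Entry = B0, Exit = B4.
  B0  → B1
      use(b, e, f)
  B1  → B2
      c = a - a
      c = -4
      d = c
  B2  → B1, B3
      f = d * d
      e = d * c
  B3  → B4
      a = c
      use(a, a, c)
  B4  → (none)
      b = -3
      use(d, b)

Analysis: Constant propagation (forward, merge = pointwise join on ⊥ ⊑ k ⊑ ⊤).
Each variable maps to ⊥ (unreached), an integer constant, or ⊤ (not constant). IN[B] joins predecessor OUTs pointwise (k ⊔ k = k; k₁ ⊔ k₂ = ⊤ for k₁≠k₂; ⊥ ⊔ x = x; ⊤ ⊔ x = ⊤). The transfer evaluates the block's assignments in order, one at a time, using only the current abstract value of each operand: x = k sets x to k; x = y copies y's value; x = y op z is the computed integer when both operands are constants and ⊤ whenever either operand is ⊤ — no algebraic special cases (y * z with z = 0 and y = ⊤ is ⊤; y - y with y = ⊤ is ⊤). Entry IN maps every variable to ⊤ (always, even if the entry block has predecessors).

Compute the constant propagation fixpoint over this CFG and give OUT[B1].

Answer: {a: ⊤, b: ⊤, c: -4, d: -4, e: ⊤, f: ⊤}

Derivation:
Fixpoint table:
  B0:   IN=(all ⊤)   OUT=(all ⊤)
  B1:   IN=(all ⊤)   OUT={c:-4, d:-4; rest ⊤}
  B2:   IN={c:-4, d:-4; rest ⊤}   OUT={c:-4, d:-4, e:16, f:16; rest ⊤}
  B3:   IN={c:-4, d:-4, e:16, f:16; rest ⊤}   OUT={a:-4, c:-4, d:-4, e:16, f:16; rest ⊤}
  B4:   IN={a:-4, c:-4, d:-4, e:16, f:16; rest ⊤}   OUT={a:-4, b:-3, c:-4, d:-4, e:16, f:16; rest ⊤}

Merge at B1: IN[B1] = OUT[B0] ⊔ OUT[B2] = {a: ⊤, b: ⊤, c: ⊤, d: ⊤, e: ⊤, f: ⊤}
Applying B1's transfer function to that IN value gives OUT[B1] (row B1 above).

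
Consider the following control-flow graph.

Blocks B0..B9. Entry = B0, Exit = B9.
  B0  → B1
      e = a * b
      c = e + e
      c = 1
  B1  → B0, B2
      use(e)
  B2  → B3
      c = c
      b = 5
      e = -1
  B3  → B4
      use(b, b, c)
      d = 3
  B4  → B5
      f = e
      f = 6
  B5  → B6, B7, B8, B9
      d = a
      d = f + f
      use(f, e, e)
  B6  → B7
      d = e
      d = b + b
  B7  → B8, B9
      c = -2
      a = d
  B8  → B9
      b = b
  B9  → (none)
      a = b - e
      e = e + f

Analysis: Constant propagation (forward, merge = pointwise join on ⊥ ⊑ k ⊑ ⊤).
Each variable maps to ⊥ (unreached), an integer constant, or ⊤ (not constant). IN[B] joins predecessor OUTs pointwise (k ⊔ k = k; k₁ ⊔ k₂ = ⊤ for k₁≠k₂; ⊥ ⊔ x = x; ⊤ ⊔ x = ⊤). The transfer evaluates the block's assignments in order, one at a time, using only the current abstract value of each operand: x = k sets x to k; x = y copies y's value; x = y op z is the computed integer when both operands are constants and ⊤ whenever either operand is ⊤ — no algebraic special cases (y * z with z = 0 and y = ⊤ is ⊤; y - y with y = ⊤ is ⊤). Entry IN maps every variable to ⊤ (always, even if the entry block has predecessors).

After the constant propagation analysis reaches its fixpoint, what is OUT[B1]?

Answer: {a: ⊤, b: ⊤, c: 1, d: ⊤, e: ⊤, f: ⊤}

Derivation:
Per-block solution:
  B0:   IN=(all ⊤)   OUT={c:1; rest ⊤}
  B1:   IN={c:1; rest ⊤}   OUT={c:1; rest ⊤}
  B2:   IN={c:1; rest ⊤}   OUT={b:5, c:1, e:-1; rest ⊤}
  B3:   IN={b:5, c:1, e:-1; rest ⊤}   OUT={b:5, c:1, d:3, e:-1; rest ⊤}
  B4:   IN={b:5, c:1, d:3, e:-1; rest ⊤}   OUT={b:5, c:1, d:3, e:-1, f:6; rest ⊤}
  B5:   IN={b:5, c:1, d:3, e:-1, f:6; rest ⊤}   OUT={b:5, c:1, d:12, e:-1, f:6; rest ⊤}
  B6:   IN={b:5, c:1, d:12, e:-1, f:6; rest ⊤}   OUT={b:5, c:1, d:10, e:-1, f:6; rest ⊤}
  B7:   IN={b:5, c:1, e:-1, f:6; rest ⊤}   OUT={b:5, c:-2, e:-1, f:6; rest ⊤}
  B8:   IN={b:5, e:-1, f:6; rest ⊤}   OUT={b:5, e:-1, f:6; rest ⊤}
  B9:   IN={b:5, e:-1, f:6; rest ⊤}   OUT={a:6, b:5, e:5, f:6; rest ⊤}

Merge at B1: IN[B1] = OUT[B0] = {a: ⊤, b: ⊤, c: 1, d: ⊤, e: ⊤, f: ⊤}
Applying B1's transfer function to that IN value gives OUT[B1] (row B1 above).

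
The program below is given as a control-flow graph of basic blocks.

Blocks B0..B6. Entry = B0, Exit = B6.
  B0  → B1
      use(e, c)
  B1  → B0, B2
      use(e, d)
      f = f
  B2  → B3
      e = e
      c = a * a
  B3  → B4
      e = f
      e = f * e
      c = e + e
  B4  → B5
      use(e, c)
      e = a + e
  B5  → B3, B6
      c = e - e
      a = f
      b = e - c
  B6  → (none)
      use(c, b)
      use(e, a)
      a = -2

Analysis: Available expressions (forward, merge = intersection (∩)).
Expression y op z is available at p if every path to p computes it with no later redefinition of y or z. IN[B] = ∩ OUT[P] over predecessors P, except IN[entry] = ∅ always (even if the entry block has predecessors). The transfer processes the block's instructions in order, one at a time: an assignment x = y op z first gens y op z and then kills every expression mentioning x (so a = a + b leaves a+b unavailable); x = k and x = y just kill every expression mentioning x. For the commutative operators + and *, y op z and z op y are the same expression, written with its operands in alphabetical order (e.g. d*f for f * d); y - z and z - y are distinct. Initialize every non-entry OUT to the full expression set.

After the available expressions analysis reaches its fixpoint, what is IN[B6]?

Answer: {e-c, e-e}

Trace:
Per-block solution:
  B0:   IN={}   OUT={}
  B1:   IN={}   OUT={}
  B2:   IN={}   OUT={a*a}
  B3:   IN={}   OUT={e+e}
  B4:   IN={e+e}   OUT={}
  B5:   IN={}   OUT={e-c, e-e}
  B6:   IN={e-c, e-e}   OUT={e-c, e-e}

Merge at B6: IN[B6] = OUT[B5] = {e-c, e-e}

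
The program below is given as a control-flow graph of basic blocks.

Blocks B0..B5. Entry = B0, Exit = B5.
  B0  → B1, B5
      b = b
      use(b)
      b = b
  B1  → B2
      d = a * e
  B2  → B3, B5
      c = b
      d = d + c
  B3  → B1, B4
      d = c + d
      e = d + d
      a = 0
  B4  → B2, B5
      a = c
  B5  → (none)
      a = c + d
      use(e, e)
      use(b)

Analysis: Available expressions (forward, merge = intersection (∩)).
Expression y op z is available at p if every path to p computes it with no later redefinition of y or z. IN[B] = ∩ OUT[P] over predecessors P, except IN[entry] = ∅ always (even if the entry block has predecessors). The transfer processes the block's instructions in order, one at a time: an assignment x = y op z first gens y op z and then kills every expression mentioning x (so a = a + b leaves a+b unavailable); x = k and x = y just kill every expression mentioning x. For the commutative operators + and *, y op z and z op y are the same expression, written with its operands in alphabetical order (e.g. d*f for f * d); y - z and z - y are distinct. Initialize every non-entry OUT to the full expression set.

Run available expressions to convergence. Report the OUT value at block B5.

Fixpoint table:
  B0: | IN={} | OUT={}
  B1: | IN={} | OUT={a*e}
  B2: | IN={} | OUT={}
  B3: | IN={} | OUT={d+d}
  B4: | IN={d+d} | OUT={d+d}
  B5: | IN={} | OUT={c+d}

Merge at B5: IN[B5] = OUT[B0] ∩ OUT[B2] ∩ OUT[B4] = {}
Applying B5's transfer function to that IN value gives OUT[B5] (row B5 above).

Answer: {c+d}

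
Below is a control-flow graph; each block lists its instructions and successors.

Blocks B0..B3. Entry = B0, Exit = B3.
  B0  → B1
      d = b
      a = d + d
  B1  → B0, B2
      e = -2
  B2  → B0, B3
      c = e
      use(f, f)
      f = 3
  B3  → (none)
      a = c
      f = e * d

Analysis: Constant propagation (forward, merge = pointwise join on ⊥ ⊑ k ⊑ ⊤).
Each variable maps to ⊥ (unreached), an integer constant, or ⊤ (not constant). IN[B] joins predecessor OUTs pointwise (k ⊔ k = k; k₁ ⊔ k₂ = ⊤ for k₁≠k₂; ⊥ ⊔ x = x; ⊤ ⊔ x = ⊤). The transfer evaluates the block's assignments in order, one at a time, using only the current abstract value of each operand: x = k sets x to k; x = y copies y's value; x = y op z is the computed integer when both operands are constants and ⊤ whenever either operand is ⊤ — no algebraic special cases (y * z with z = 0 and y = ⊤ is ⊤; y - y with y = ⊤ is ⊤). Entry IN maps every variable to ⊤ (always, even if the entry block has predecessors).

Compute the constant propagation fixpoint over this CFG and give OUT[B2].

Fixpoint table:
  B0:  IN=(all ⊤)  OUT=(all ⊤)
  B1:  IN=(all ⊤)  OUT={e:-2; rest ⊤}
  B2:  IN={e:-2; rest ⊤}  OUT={c:-2, e:-2, f:3; rest ⊤}
  B3:  IN={c:-2, e:-2, f:3; rest ⊤}  OUT={a:-2, c:-2, e:-2; rest ⊤}

Merge at B2: IN[B2] = OUT[B1] = {a: ⊤, b: ⊤, c: ⊤, d: ⊤, e: -2, f: ⊤}
Applying B2's transfer function to that IN value gives OUT[B2] (row B2 above).

Answer: {a: ⊤, b: ⊤, c: -2, d: ⊤, e: -2, f: 3}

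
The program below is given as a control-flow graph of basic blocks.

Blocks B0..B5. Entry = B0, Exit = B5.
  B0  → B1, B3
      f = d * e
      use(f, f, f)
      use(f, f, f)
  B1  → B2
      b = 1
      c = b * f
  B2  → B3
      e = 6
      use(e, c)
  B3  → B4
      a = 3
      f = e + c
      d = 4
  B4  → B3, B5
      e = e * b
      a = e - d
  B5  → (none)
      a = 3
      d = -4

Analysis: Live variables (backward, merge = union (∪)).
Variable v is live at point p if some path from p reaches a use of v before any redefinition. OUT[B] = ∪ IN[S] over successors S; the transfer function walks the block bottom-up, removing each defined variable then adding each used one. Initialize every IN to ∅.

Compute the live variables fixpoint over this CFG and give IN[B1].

Answer: {f}

Working:
Converged values:
  B0:   IN={b, c, d, e}   OUT={b, c, e, f}
  B1:   IN={f}   OUT={b, c}
  B2:   IN={b, c}   OUT={b, c, e}
  B3:   IN={b, c, e}   OUT={b, c, d, e}
  B4:   IN={b, c, d, e}   OUT={b, c, e}
  B5:   IN={}   OUT={}

Merge at B1: OUT[B1] = IN[B2] = {b, c}
Applying B1's transfer function to that OUT value gives IN[B1] (row B1 above).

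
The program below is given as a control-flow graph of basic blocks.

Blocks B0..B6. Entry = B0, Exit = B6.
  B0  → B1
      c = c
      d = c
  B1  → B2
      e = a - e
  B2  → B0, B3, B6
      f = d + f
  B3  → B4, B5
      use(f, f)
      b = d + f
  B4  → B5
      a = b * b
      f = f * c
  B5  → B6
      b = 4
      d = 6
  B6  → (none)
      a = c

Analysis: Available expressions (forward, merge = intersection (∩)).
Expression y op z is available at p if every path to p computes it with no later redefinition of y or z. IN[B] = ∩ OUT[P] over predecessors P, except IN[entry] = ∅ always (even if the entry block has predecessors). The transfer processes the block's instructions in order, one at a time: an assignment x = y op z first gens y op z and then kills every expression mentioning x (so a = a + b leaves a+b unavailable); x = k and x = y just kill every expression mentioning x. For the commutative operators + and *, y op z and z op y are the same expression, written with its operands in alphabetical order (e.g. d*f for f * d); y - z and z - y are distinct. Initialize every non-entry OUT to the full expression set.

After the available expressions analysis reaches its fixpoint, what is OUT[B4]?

Converged values:
  B0:  IN={}  OUT={}
  B1:  IN={}  OUT={}
  B2:  IN={}  OUT={}
  B3:  IN={}  OUT={d+f}
  B4:  IN={d+f}  OUT={b*b}
  B5:  IN={}  OUT={}
  B6:  IN={}  OUT={}

Merge at B4: IN[B4] = OUT[B3] = {d+f}
Applying B4's transfer function to that IN value gives OUT[B4] (row B4 above).

Answer: {b*b}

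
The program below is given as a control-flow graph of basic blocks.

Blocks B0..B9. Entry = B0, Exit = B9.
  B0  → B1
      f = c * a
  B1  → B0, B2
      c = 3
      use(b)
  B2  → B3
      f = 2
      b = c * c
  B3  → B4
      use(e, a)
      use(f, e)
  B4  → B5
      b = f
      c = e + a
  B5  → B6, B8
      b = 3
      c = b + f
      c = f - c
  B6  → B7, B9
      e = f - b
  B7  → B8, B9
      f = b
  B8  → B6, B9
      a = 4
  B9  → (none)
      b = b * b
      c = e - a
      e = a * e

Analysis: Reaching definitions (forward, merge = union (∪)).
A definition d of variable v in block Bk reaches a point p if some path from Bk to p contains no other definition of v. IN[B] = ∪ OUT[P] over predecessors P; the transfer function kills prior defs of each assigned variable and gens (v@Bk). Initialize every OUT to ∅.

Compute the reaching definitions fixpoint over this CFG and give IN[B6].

Answer: {a@B8, b@B5, c@B5, e@B6, f@B2, f@B7}

Derivation:
Fixpoint table:
  B0:  IN={c@B1, f@B0}  OUT={c@B1, f@B0}
  B1:  IN={c@B1, f@B0}  OUT={c@B1, f@B0}
  B2:  IN={c@B1, f@B0}  OUT={b@B2, c@B1, f@B2}
  B3:  IN={b@B2, c@B1, f@B2}  OUT={b@B2, c@B1, f@B2}
  B4:  IN={b@B2, c@B1, f@B2}  OUT={b@B4, c@B4, f@B2}
  B5:  IN={b@B4, c@B4, f@B2}  OUT={b@B5, c@B5, f@B2}
  B6:  IN={a@B8, b@B5, c@B5, e@B6, f@B2, f@B7}  OUT={a@B8, b@B5, c@B5, e@B6, f@B2, f@B7}
  B7:  IN={a@B8, b@B5, c@B5, e@B6, f@B2, f@B7}  OUT={a@B8, b@B5, c@B5, e@B6, f@B7}
  B8:  IN={a@B8, b@B5, c@B5, e@B6, f@B2, f@B7}  OUT={a@B8, b@B5, c@B5, e@B6, f@B2, f@B7}
  B9:  IN={a@B8, b@B5, c@B5, e@B6, f@B2, f@B7}  OUT={a@B8, b@B9, c@B9, e@B9, f@B2, f@B7}

Merge at B6: IN[B6] = OUT[B5] ⊔ OUT[B8] = {a@B8, b@B5, c@B5, e@B6, f@B2, f@B7}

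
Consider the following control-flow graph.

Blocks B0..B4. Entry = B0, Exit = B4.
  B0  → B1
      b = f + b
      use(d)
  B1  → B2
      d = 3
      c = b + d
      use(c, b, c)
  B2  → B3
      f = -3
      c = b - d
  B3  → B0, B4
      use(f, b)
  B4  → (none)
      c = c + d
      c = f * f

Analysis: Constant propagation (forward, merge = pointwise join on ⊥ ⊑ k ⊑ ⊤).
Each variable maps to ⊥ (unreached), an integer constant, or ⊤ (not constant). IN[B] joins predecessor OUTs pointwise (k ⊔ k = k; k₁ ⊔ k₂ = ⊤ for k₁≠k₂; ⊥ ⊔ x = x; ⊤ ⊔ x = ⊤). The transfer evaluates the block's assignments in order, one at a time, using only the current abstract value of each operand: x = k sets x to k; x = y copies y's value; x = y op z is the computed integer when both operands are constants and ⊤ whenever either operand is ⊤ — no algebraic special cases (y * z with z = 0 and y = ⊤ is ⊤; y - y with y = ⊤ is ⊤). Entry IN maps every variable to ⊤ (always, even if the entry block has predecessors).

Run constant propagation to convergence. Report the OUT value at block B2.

Answer: {a: ⊤, b: ⊤, c: ⊤, d: 3, e: ⊤, f: -3}

Derivation:
Converged values:
  B0: | IN=(all ⊤) | OUT=(all ⊤)
  B1: | IN=(all ⊤) | OUT={d:3; rest ⊤}
  B2: | IN={d:3; rest ⊤} | OUT={d:3, f:-3; rest ⊤}
  B3: | IN={d:3, f:-3; rest ⊤} | OUT={d:3, f:-3; rest ⊤}
  B4: | IN={d:3, f:-3; rest ⊤} | OUT={c:9, d:3, f:-3; rest ⊤}

Merge at B2: IN[B2] = OUT[B1] = {a: ⊤, b: ⊤, c: ⊤, d: 3, e: ⊤, f: ⊤}
Applying B2's transfer function to that IN value gives OUT[B2] (row B2 above).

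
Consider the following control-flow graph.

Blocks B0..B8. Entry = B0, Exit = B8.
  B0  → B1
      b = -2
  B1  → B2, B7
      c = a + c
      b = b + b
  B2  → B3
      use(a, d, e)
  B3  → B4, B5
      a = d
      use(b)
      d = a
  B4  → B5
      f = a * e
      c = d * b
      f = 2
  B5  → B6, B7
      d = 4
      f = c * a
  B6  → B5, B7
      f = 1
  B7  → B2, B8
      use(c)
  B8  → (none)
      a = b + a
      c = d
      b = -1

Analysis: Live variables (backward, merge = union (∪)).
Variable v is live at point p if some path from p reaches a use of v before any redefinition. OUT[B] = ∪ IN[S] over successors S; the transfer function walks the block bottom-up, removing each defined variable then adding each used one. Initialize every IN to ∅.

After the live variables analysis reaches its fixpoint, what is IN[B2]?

Answer: {a, b, c, d, e}

Trace:
Converged values:
  B0: | IN={a, c, d, e} | OUT={a, b, c, d, e}
  B1: | IN={a, b, c, d, e} | OUT={a, b, c, d, e}
  B2: | IN={a, b, c, d, e} | OUT={b, c, d, e}
  B3: | IN={b, c, d, e} | OUT={a, b, c, d, e}
  B4: | IN={a, b, d, e} | OUT={a, b, c, e}
  B5: | IN={a, b, c, e} | OUT={a, b, c, d, e}
  B6: | IN={a, b, c, d, e} | OUT={a, b, c, d, e}
  B7: | IN={a, b, c, d, e} | OUT={a, b, c, d, e}
  B8: | IN={a, b, d} | OUT={}

Merge at B2: OUT[B2] = IN[B3] = {b, c, d, e}
Applying B2's transfer function to that OUT value gives IN[B2] (row B2 above).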